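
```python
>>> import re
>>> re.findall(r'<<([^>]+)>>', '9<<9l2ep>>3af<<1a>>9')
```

['9l2ep', '1a']

Walking the string: at [1:10] match '<<9l2ep>>', group 1 = '9l2ep'; at [13:19] match '<<1a>>', group 1 = '1a'.
`findall` collects group 1 from each match (2 total).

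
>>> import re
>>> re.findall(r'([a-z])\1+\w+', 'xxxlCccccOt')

A backreference is literal: `\1` must see the identical characters the first group matched.
Matches: at [0:11] match 'xxxlCccccOt', group 1 = 'x'.
One capturing group, so `findall` returns just the captured substring from the one match — 1 in all.

['x']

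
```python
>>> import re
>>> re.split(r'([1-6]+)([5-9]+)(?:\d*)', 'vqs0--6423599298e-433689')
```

['vqs0--', '64235', '99', 'e-', '4336', '89', '']

Because the pattern has a capturing group, `split` also inserts each captured text between the pieces.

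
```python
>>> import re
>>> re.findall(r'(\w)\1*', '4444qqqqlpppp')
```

After group 1 captures some text, `\1` only succeeds where that same text appears again.
Because there's exactly one group, `findall` drops the full match and keeps group 1 from each hit.

['4', 'q', 'l', 'p']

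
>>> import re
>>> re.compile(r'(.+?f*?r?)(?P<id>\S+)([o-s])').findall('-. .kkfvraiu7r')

[('-. ', '.kkfvraiu7', 'r')]

Pattern: one or more of any character (lazy), then zero or more of the literal 'f' (lazy), then optionally the literal 'r' (captured); then one or more of a non-whitespace character (captured as 'id'); then a character in [o-s] (captured).
Walking the string: at [0:14] match '-. .kkfvraiu7r', groups = ('-. ', '.kkfvraiu7', 'r').
Multiple groups make `findall` return tuples — one 3-tuple for the one match.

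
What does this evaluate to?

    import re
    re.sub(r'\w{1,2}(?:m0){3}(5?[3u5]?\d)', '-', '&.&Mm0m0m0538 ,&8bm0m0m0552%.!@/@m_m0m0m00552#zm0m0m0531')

'&.&- ,&-%.!@/@-552#-'

This matches 1 to 2 of a word character, then the literal 'm0' repeated 3 times; then optionally a literal '5', then optionally one of [3u5], then a digit (captured).
Matches: at [3:13] → 'Mm0m0m0538'; at [16:27] → '8bm0m0m0552'; at [33:42] → 'm_m0m0m00'; at [46:56] → 'zm0m0m0531'.
Every occurrence is swapped for '-'.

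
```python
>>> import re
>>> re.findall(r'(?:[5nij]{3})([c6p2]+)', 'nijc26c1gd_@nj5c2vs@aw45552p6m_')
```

['c26c', 'c2', '2p6']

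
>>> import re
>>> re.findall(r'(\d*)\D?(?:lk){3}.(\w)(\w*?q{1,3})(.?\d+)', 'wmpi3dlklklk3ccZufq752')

Pattern: zero or more of a digit (captured); then optionally a non-digit, then the literal 'lk' repeated 3 times, then any character; then a word character (captured); then zero or more of a word character (lazy), then 1 to 3 of the literal 'q' (captured); then optionally any character, then one or more of a digit (captured).
Scanning left to right: at [4:22] match '3dlklklk3ccZufq752', groups = ('3', 'c', 'cZufq', '752').
With 4 capturing groups, `findall` returns a 4-tuple per match.

[('3', 'c', 'cZufq', '752')]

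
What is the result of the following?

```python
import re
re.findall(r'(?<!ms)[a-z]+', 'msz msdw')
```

['msz', 'msdw']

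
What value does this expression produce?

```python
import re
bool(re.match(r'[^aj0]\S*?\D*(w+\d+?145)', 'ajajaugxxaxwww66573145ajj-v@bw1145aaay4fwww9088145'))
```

This matches any character except [aj0]; then zero or more of a non-whitespace character (lazy), then zero or more of a non-digit; then one or more of the literal 'w', then one or more of a digit (lazy), then the literal '145' (captured).
With `match`, the pattern is implicitly anchored at the beginning.
Here the string doesn't start with a match, so the call returns None, and `bool(None)` is False.

False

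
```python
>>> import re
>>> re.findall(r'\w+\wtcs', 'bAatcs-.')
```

The pattern matches one or more of a word character; then a word character, then the literal 'tcs'.
`findall` yields the raw match text (1 of them) because the pattern has no groups.

['bAatcs']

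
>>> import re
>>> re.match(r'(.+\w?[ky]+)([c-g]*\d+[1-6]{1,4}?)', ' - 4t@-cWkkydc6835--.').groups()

(' - 4t@-cWkky', 'dc6835')

This matches one or more of any character, then optionally a word character, then one or more of one of [ky] (captured); then zero or more of a character in [c-g], then one or more of a digit, then 1 to 4 of a character in [1-6] (lazy) (captured).
With `match`, the pattern is implicitly anchored at the beginning.
The match spans [0:18] → ' - 4t@-cWkkydc6835'.
Captured: group 1 = ' - 4t@-cWkky', group 2 = 'dc6835'.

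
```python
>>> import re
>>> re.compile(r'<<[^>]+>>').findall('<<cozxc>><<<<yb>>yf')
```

Walking the string: at [0:9] → '<<cozxc>>'; at [9:17] → '<<<<yb>>'.
No capturing groups, so `findall` returns the 2 full match strings.

['<<cozxc>>', '<<<<yb>>']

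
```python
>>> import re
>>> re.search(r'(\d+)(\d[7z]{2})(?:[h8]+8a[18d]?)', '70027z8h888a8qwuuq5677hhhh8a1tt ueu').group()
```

The match spans [0:13] → '70027z8h888a8'.

'70027z8h888a8'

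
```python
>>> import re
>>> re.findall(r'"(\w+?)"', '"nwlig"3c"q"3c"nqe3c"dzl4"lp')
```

['nwlig', 'q', 'nqe3c']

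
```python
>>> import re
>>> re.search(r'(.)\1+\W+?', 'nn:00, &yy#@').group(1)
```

`\1` has to match the exact text group 1 already captured.
`re.search` scans for the first position where the pattern succeeds.
The match spans [0:3] → 'nn:'.
Captured: group 1 = 'n'.

'n'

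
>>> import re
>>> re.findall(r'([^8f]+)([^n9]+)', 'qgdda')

[('qgdd', 'a')]

2 groups means the one result is a tuple of 2 captured strings — 1 here.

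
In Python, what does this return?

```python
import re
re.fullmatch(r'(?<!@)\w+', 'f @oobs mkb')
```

The negative lookaround is zero-width — it rules out positions where the adjacent text would match, without consuming anything.
`re.fullmatch` is like wrapping the pattern in `^…$` (in single-line mode).
Here the pattern can't cover the whole string, so the call returns None.

None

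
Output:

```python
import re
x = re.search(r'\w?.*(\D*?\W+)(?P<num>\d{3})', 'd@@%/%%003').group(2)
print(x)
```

The match spans [0:10] → 'd@@%/%%003'.
Captured: group 1 = '%', group 2 = '003'.

003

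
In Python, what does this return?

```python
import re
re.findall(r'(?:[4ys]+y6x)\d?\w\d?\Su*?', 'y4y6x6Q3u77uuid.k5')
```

This matches one or more of one of [4ys], then the literal 'y6x' (non-capturing group); then optionally a digit, then a word character, then optionally a digit; then a non-whitespace character, then zero or more of a literal 'u' (lazy).
Scanning left to right: at [0:9] → 'y4y6x6Q3u'.
`findall` yields the raw match text (1 of them) because the pattern has no groups.

['y4y6x6Q3u']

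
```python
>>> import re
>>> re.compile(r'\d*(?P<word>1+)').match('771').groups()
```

('1',)

This matches zero or more of a digit; then one or more of a literal '1' (captured as 'word').
`re.match` only tries the pattern at the start of the string.
The match spans [0:3] → '771'.
Captured: group 1 = '1'.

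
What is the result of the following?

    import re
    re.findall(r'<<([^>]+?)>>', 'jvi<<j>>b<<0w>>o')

['j', '0w']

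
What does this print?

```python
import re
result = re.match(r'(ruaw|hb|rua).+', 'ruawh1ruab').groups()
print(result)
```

The match spans [0:10] → 'ruawh1ruab'.
Captured: group 1 = 'ruaw'.

('ruaw',)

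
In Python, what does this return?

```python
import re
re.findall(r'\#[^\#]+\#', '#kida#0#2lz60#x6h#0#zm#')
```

['#kida#', '#2lz60#', '#0#']

Matches: at [0:6] → '#kida#'; at [7:14] → '#2lz60#'; at [17:20] → '#0#'.
Since nothing is captured, `findall` lists the 3 matched substrings directly.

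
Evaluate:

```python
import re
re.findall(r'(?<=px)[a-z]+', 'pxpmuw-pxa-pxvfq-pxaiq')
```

The `(?=…)`/`(?<=…)` assertion just peeks at neighbouring text; it doesn't advance the match position.
Since nothing is captured, `findall` lists the 4 matched substrings directly.

['pmuw', 'a', 'vfq', 'aiq']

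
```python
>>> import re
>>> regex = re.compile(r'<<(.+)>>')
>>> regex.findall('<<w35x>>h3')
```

['w35x']

Because there's exactly one group, `findall` drops the full match and keeps group 1 from the one hit.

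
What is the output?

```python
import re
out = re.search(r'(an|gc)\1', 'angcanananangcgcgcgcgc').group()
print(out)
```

anan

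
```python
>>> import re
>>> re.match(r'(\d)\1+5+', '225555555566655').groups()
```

`\1` is not a pattern — it's the concrete string captured by group 1, re-applied verbatim.
`re.match` only tries the pattern at the start of the string.
The match spans [0:10] → '2255555555'.
Captured: group 1 = '2'.

('2',)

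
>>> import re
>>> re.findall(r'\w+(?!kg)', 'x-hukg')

['x', 'hukg']

The negative lookahead/lookbehind blocks any match where the forbidden context is present.
Walking the string: at [0:1] → 'x'; at [2:6] → 'hukg'.
Since nothing is captured, `findall` lists the 2 matched substrings directly.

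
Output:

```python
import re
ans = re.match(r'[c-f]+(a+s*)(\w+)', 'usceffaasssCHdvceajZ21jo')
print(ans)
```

None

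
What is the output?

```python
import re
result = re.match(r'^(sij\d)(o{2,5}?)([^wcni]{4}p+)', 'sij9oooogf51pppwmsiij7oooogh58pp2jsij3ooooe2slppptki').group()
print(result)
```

sij9oooogf51ppp

`re.match` won't scan ahead — the pattern has to work from the very first character.
The match spans [0:15] → 'sij9oooogf51ppp'.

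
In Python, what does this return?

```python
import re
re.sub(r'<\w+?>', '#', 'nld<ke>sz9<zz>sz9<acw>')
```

Each match is replaced by '#'.

'nld#sz9#sz9#'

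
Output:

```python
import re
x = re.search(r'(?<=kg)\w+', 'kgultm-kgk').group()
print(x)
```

ultm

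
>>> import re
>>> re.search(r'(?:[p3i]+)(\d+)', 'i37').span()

(0, 3)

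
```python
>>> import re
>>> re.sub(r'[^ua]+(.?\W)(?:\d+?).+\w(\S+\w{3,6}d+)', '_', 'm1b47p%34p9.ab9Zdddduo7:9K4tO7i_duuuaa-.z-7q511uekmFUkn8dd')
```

The pattern matches one or more of any character except [ua]; then optionally any character, then a non-word character (captured); then one or more of a digit (lazy) (non-capturing group); then one or more of any character, then a word character; then one or more of a non-whitespace character, then 3 to 6 of a word character, then one or more of a literal 'd' (captured).
Matches: at [0:58] → 'm1b47p%34p9.ab9Zdddduo7:9K4tO7i_duuuaa-.z-7q511uekmFUkn8dd'.
Every occurrence is swapped for '_'.

'_'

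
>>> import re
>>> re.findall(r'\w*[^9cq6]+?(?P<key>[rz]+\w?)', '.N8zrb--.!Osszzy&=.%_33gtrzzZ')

['zrb', 'zzy', 'rzzZ']

The pattern matches zero or more of a word character; then one or more of any character except [9cq6] (lazy); then one or more of one of [rz], then optionally a word character (captured as 'key').
With a single group, `findall` returns only what that group captured — 3 items.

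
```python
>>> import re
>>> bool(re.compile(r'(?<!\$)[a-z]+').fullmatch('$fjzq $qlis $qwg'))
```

Because the assertion is negative and zero-width, positions next to the forbidden text are skipped.
`re.fullmatch` is like wrapping the pattern in `^…$` (in single-line mode).
Here there's no way to consume every character, so the call returns None, and `bool(None)` is False.

False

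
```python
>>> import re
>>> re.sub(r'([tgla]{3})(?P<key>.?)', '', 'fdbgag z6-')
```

'fdbz6-'

The pattern matches exactly 3 of one of [tgla] (captured); then optionally any character (captured as 'key').
Every occurrence is swapped for ''.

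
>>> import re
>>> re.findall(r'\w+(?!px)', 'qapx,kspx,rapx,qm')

['qapx', 'kspx', 'rapx', 'qm']

A negative assertion filters positions out without eating any characters.
Since nothing is captured, `findall` lists the 4 matched substrings directly.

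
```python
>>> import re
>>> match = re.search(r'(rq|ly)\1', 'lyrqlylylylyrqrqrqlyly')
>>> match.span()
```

(4, 8)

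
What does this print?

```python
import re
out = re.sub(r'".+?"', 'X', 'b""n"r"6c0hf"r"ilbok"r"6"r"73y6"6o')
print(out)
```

`sub` substitutes 'X' at each match site.

bXrXrXrXrX6o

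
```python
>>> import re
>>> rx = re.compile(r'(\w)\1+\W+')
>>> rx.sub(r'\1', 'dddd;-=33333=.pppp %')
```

`\1` has to match the exact text group 1 already captured.
Matches: at [0:7] → 'dddd;-='; at [7:14] → '33333=.'; at [14:20] → 'pppp %'.
The replacement refers to a captured group, so each match is rewritten using its own captured text.

'd3p'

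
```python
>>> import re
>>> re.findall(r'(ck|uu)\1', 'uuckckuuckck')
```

The backreference `\1` re-matches whatever the first group consumed, character for character.
Matches: at [2:6] match 'ckck', group 1 = 'ck'; at [8:12] match 'ckck', group 1 = 'ck'.
`findall` collects group 1 from each match (2 total).

['ck', 'ck']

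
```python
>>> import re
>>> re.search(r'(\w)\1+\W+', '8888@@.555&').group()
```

After group 1 captures some text, `\1` only succeeds where that same text appears again.
The match spans [0:7] → '8888@@.'.

'8888@@.'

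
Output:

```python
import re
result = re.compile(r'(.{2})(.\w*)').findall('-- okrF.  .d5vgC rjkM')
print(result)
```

`findall` packs the 2 group values into a tuple for every match.

[('--', ' okrF'), ('. ', ' '), ('.d', '5vgC'), (' r', 'jkM')]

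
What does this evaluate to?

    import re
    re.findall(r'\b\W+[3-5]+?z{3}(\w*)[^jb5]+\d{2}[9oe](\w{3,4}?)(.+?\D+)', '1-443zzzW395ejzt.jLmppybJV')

The pattern matches a word boundary (`\b`, zero-width); then one or more of a non-word character, then one or more of a character in [3-5] (lazy), then exactly 3 of the literal 'z'; then zero or more of a word character (captured); then one or more of any character except [jb5], then exactly 2 of a digit, then one of [9oe]; then 3 to 4 of a word character (lazy) (captured); then one or more of any character (lazy), then one or more of a non-digit (captured).
With 3 capturing groups, `findall` returns a 3-tuple per match.

[('W', 'jzt', '.jLmppybJV')]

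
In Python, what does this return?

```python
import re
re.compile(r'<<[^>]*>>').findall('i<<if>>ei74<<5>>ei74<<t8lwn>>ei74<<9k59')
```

Matches: at [1:7] → '<<if>>'; at [11:16] → '<<5>>'; at [20:29] → '<<t8lwn>>'.
`findall` yields the raw match text (3 of them) because the pattern has no groups.

['<<if>>', '<<5>>', '<<t8lwn>>']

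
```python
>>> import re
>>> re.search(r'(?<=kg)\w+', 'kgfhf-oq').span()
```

The lookaround is zero-width — it requires the adjacent text to match without consuming it, so the asserted text isn't part of the match.
The match spans [2:5] → 'fhf'.

(2, 5)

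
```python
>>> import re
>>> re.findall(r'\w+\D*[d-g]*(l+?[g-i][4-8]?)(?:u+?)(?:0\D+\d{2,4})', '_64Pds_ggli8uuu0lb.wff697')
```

['li8']

This matches one or more of a word character, then zero or more of a non-digit, then zero or more of a character in [d-g]; then one or more of a literal 'l' (lazy), then a character in [g-i], then optionally a character in [4-8] (captured); then one or more of a literal 'u' (lazy) (non-capturing group); then the literal '0', then one or more of a non-digit, then 2 to 4 of a digit (non-capturing group).
Because there's exactly one group, `findall` drops the full match and keeps group 1 from the one hit.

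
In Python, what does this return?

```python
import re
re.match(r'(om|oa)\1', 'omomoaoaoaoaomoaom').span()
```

(0, 4)

`match` is anchored at position 0; if the pattern doesn't fit there, it returns None.
The match spans [0:4] → 'omom'.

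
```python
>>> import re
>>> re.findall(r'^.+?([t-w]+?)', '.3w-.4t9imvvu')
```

['w']

This matches anchored at the start of the string; then one or more of any character (lazy); then one or more of a character in [t-w] (lazy) (captured).
`findall` collects group 1 from the one match (1 total).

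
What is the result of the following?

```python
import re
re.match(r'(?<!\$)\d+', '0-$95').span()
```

A negative assertion filters positions out without eating any characters.
`match` is anchored at position 0; if the pattern doesn't fit there, it returns None.
The match spans [0:1] → '0'.

(0, 1)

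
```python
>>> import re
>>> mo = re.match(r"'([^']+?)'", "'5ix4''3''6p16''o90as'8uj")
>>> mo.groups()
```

('5ix4',)

The match spans [0:6] → "'5ix4'".
Captured: group 1 = '5ix4'.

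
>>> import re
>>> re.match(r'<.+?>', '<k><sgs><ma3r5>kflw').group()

'<k>'

Because the quantifier is non-greedy, it stops expanding at the earliest point where the rest of the pattern can succeed.
`match` is anchored at position 0; if the pattern doesn't fit there, it returns None.
The match spans [0:3] → '<k>'.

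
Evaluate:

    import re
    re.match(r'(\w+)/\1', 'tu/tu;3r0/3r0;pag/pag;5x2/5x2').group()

'tu/tu'

`match` is anchored at position 0; if the pattern doesn't fit there, it returns None.
The match spans [0:5] → 'tu/tu'.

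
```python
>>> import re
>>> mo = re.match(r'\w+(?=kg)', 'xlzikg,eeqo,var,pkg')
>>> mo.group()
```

The lookaround is zero-width — it requires the adjacent text to match without consuming it, so the asserted text isn't part of the match.
`re.match` won't scan ahead — the pattern has to work from the very first character.
The match spans [0:4] → 'xlzi'.

'xlzi'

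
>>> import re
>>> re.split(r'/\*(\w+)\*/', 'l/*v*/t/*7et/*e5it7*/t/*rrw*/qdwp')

['l', 'v', 't/*7et', 'e5it7', 't', 'rrw', 'qdwp']

The group in the pattern means `split` returns the separators' captures alongside the pieces.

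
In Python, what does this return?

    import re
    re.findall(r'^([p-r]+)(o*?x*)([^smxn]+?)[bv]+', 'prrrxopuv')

The pattern matches anchored at the start of the string; then one or more of a character in [p-r] (captured); then zero or more of a literal 'o' (lazy), then zero or more of a literal 'x' (captured); then one or more of any character except [smxn] (lazy) (captured); then one or more of one of [bv].
Scanning left to right: at [0:9] match 'prrrxopuv', groups = ('prrr', 'x', 'opu').
3 groups means the one result is a tuple of 3 captured strings — 1 here.

[('prrr', 'x', 'opu')]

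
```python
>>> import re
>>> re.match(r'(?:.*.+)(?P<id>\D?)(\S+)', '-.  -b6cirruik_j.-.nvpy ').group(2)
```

'y'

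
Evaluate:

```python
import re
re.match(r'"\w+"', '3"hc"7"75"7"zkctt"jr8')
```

`re.match` only tries the pattern at the start of the string.
Here the pattern fails at index 0, so the call returns None.

None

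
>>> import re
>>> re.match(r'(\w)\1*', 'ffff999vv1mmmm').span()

(0, 4)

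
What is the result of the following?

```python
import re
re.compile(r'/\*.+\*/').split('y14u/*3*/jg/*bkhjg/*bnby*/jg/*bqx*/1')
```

Matches to split on: at [4:35] → '/*3*/jg/*bkhjg/*bnby*/jg/*bqx*/'.
Each match becomes a cut point; 2 segments remain.

['y14u', '1']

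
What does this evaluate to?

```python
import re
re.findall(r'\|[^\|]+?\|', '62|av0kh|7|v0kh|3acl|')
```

['|av0kh|', '|v0kh|']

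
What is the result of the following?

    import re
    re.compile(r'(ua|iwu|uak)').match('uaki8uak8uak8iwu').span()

Alternation isn't longest-match — the leftmost alternative that fits at this position is chosen.
`re.match` won't scan ahead — the pattern has to work from the very first character.
The match spans [0:2] → 'ua'.
Captured: group 1 = 'ua'.

(0, 2)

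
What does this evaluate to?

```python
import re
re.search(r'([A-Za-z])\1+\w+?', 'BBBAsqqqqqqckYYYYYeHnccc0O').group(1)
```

'B'

`\1` has to match the exact text group 1 already captured.
`re.search` scans for the first position where the pattern succeeds.
The match spans [0:4] → 'BBBA'.
Captured: group 1 = 'B'.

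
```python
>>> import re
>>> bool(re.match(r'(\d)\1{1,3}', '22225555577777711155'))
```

`\1` is not a pattern — it's the concrete string captured by group 1, re-applied verbatim.
`match` is anchored at position 0; if the pattern doesn't fit there, it returns None.
The match spans [0:4] → '2222'.
Captured: group 1 = '2'.

True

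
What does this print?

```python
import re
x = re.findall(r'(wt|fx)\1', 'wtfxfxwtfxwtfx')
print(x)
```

['fx']

After group 1 captures some text, `\1` only succeeds where that same text appears again.
Because there's exactly one group, `findall` drops the full match and keeps group 1 from the one hit.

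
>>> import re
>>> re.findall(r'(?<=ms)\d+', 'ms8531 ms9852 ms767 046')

['8531', '9852', '767']

The `(?=…)`/`(?<=…)` assertion just peeks at neighbouring text; it doesn't advance the match position.
Matches: at [2:6] → '8531'; at [9:13] → '9852'; at [16:19] → '767'.
No capturing groups, so `findall` returns the 3 full match strings.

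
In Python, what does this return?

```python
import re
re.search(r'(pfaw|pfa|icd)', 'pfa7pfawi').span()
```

(0, 3)

Unlike `match`, `search` isn't anchored — it looks for the pattern anywhere in the string.
The match spans [0:3] → 'pfa'.
Captured: group 1 = 'pfa'.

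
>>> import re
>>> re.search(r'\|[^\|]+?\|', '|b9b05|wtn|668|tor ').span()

(0, 7)

`re.search` scans for the first position where the pattern succeeds.
The match spans [0:7] → '|b9b05|'.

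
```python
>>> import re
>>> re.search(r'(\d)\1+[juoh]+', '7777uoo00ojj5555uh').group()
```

'7777uoo'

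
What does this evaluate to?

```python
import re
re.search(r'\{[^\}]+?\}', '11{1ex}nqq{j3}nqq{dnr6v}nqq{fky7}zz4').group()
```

The match spans [2:7] → '{1ex}'.

'{1ex}'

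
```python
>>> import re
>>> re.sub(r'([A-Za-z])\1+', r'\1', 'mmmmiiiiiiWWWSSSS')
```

'miWS'

The backreference `\1` re-matches whatever the first group consumed, character for character.
The replacement refers to a captured group, so each match is rewritten using its own captured text.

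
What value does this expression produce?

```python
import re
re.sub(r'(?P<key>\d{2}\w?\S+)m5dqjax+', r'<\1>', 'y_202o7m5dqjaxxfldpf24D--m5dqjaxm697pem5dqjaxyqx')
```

The pattern matches exactly 2 of a digit, then optionally a word character, then one or more of a non-whitespace character (captured as 'key'); then the literal 'm5d', then the literal 'qja', then one or more of the literal 'x'.
Matches: at [2:45] → '202o7m5dqjaxxfldpf24D--m5dqjaxm697pem5dqjax'.
The replacement refers to a captured group, so each match is rewritten using its own captured text.

'y_<202o7m5dqjaxxfldpf24D--m5dqjaxm697pe>yqx'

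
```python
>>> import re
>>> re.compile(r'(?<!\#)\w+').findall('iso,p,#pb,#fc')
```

['iso', 'p', 'b', 'c']

A negative assertion filters positions out without eating any characters.
Scanning left to right: at [0:3] → 'iso'; at [4:5] → 'p'; at [8:9] → 'b'; at [12:13] → 'c'.
`findall` yields the raw match text (4 of them) because the pattern has no groups.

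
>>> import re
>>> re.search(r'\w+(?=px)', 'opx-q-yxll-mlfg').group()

'o'

Lookahead/lookbehind check context without consuming it, so the matched span excludes the asserted characters.
`re.search` scans for the first position where the pattern succeeds.
The match spans [0:1] → 'o'.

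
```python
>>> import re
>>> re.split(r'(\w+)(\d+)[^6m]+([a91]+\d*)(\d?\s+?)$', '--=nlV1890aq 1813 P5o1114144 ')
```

['--=', 'nlV189', '0', '144', ' ', '']

The pattern matches one or more of a word character (captured); then one or more of a digit (captured); then one or more of any character except [6m]; then one or more of one of [a91], then zero or more of a digit (captured); then optionally a digit, then one or more of whitespace (lazy) (captured); then anchored at the end.
`re.split` interleaves the captured-group text with the surrounding fragments.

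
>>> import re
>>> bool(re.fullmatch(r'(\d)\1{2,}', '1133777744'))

A backreference is literal: `\1` must see the identical characters the first group matched.
`re.fullmatch` is like wrapping the pattern in `^…$` (in single-line mode).
Here there's no way to consume every character, so the call returns None, and `bool(None)` is False.

False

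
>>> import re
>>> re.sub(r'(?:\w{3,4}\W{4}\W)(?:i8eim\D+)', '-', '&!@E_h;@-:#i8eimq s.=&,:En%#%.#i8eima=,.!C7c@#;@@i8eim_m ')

'&!@-8eima=,.!-'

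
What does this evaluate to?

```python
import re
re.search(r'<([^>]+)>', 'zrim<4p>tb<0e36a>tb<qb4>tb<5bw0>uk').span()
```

(4, 8)

`re.search` tries every starting position until one works.
The match spans [4:8] → '<4p>'.
Captured: group 1 = '4p'.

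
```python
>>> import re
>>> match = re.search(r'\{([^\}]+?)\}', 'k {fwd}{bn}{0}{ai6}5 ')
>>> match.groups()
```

('fwd',)

The match spans [2:7] → '{fwd}'.
Captured: group 1 = 'fwd'.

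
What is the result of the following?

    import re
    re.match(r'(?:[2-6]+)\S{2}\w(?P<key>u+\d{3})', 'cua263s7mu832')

With `match`, the pattern is implicitly anchored at the beginning.
Here the string doesn't start with a match, so the call returns None.

None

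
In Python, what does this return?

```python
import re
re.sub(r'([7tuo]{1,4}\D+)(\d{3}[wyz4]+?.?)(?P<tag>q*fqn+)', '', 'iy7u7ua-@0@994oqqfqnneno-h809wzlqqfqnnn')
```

'iy7u7ua-@0@994'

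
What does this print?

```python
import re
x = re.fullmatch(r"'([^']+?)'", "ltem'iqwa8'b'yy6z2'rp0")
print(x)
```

None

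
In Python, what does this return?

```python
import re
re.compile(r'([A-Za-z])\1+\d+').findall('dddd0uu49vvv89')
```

The backreference `\1` re-matches whatever the first group consumed, character for character.
Scanning left to right: at [0:5] match 'dddd0', group 1 = 'd'; at [5:9] match 'uu49', group 1 = 'u'; at [9:14] match 'vvv89', group 1 = 'v'.
Because there's exactly one group, `findall` drops the full match and keeps group 1 from each hit.

['d', 'u', 'v']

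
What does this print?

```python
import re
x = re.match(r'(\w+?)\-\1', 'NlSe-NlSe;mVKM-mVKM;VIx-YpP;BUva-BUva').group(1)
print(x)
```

NlSe

After group 1 captures some text, `\1` only succeeds where that same text appears again.
With `match`, the pattern is implicitly anchored at the beginning.
The match spans [0:9] → 'NlSe-NlSe'.
Captured: group 1 = 'NlSe'.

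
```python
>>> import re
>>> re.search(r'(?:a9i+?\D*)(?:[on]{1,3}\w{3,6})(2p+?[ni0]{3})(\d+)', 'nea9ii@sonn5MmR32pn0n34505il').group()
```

Pattern: the literal 'a9', then one or more of a literal 'i' (lazy), then zero or more of a non-digit (non-capturing group); then 1 to 3 of one of [on], then 3 to 6 of a word character (non-capturing group); then the literal '2', then one or more of the literal 'p' (lazy), then exactly 3 of one of [ni0] (captured); then one or more of a digit (captured).
Unlike `match`, `search` isn't anchored — it looks for the pattern anywhere in the string.
The match spans [2:26] → 'a9ii@sonn5MmR32pn0n34505'.
Captured: group 1 = '2pn0n', group 2 = '34505'.

'a9ii@sonn5MmR32pn0n34505'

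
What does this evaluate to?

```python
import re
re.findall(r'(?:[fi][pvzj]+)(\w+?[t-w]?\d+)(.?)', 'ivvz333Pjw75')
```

[('333', 'P')]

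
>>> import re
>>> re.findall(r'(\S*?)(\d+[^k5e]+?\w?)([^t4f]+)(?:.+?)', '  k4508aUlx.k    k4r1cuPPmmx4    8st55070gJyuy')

Because the quantifier is non-greedy, it stops expanding at the earliest point where the rest of the pattern can succeed.
3 groups means each result is a tuple of 3 captured strings — 3 here.

[('k', '4508aU', 'lx.k    k'), ('r', '1cu', 'PPmmx'), ('', '8st', '55070gJyu')]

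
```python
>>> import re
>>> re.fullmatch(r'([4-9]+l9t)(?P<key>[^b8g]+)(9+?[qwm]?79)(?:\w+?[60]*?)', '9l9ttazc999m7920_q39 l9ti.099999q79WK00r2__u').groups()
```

The pattern matches one or more of a character in [4-9], then the literal 'l9t' (captured); then one or more of any character except [b8g] (captured as 'key'); then one or more of a literal '9' (lazy), then optionally one of [qwm], then the literal '79' (captured); then one or more of a word character (lazy), then zero or more of one of [60] (lazy) (non-capturing group).
For `fullmatch`, every character of the input must be accounted for by the pattern.
The match spans [0:44] → '9l9ttazc999m7920_q39 l9ti.099999q79WK00r2__u'.
Captured: group 1 = '9l9t', group 2 = 'tazc999m7920_q39 l9ti.09999', group 3 = '9q79'.

('9l9t', 'tazc999m7920_q39 l9ti.09999', '9q79')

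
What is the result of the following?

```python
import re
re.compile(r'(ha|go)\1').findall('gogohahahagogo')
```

`\1` is not a pattern — it's the concrete string captured by group 1, re-applied verbatim.
Scanning left to right: at [0:4] match 'gogo', group 1 = 'go'; at [4:8] match 'haha', group 1 = 'ha'; at [10:14] match 'gogo', group 1 = 'go'.
One capturing group, so `findall` returns just the captured substring from each match — 3 in all.

['go', 'ha', 'go']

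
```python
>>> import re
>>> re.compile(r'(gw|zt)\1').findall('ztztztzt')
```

The backreference `\1` re-matches whatever the first group consumed, character for character.
Matches: at [0:4] match 'ztzt', group 1 = 'zt'; at [4:8] match 'ztzt', group 1 = 'zt'.
With a single group, `findall` returns only what that group captured — 2 items.

['zt', 'zt']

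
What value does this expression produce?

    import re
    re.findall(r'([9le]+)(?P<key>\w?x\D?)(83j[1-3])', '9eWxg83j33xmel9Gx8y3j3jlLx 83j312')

The pattern matches one or more of one of [9le] (captured); then optionally a word character, then the literal 'x', then optionally a non-digit (captured as 'key'); then the literal '83j', then a character in [1-3] (captured).
Scanning left to right: at [0:9] match '9eWxg83j3', groups = ('9e', 'Wxg', '83j3'); at [23:31] match 'lLx 83j3', groups = ('l', 'Lx ', '83j3').
Multiple groups make `findall` return tuples — one 3-tuple for each match.

[('9e', 'Wxg', '83j3'), ('l', 'Lx ', '83j3')]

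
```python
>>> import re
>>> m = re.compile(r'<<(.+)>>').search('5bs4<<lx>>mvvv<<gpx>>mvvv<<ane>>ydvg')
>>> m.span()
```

Unlike `match`, `search` isn't anchored — it looks for the pattern anywhere in the string.
The match spans [4:32] → '<<lx>>mvvv<<gpx>>mvvv<<ane>>'.
Captured: group 1 = 'lx>>mvvv<<gpx>>mvvv<<ane'.

(4, 32)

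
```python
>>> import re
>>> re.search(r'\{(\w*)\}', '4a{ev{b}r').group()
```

`search` walks the string left to right and returns the first match it finds.
The match spans [5:8] → '{b}'.
Captured: group 1 = 'b'.

'{b}'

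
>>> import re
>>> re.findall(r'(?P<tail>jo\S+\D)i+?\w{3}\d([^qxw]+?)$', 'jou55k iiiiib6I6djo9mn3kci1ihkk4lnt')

With the lazy modifier that quantifier settles for the fewest repetitions that let the rest of the pattern succeed (the atoms after it are unaffected and can still be greedy).
`findall` packs the 2 group values into a tuple for every match.

[('jou55k ', 'I6djo9mn3kci1ihkk4lnt')]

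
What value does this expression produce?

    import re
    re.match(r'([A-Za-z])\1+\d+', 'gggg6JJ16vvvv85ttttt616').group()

After group 1 captures some text, `\1` only succeeds where that same text appears again.
`match` is anchored at position 0; if the pattern doesn't fit there, it returns None.
The match spans [0:5] → 'gggg6'.
Captured: group 1 = 'g'.

'gggg6'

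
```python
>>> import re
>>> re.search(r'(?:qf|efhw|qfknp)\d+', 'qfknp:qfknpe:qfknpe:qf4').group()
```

'qf4'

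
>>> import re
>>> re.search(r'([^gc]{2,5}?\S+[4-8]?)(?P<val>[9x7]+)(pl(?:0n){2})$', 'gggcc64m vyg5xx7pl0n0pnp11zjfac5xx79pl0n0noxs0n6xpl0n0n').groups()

The pattern matches 2 to 5 of any character except [gc] (lazy), then one or more of a non-whitespace character, then optionally a character in [4-8] (captured); then one or more of one of [9x7] (captured as 'val'); then the literal 'pl', then the literal '0n' repeated 2 times (captured); then anchored at the end.
`re.search` scans for the first position where the pattern succeeds.
The match spans [5:55] → '64m vyg5xx7pl0n0pnp11zjfac5xx79pl0n0noxs0n6xpl0n0n'.
Captured: group 1 = '64m vyg5xx7pl0n0pnp11zjfac5xx79pl0n0noxs0n6', group 2 = 'x', group 3 = 'pl0n0n'.

('64m vyg5xx7pl0n0pnp11zjfac5xx79pl0n0noxs0n6', 'x', 'pl0n0n')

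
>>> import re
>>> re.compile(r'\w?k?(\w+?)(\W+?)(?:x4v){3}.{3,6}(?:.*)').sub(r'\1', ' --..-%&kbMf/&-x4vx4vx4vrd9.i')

The pattern matches optionally a word character, then optionally the literal 'k'; then one or more of a word character (lazy) (captured); then one or more of a non-word character (lazy) (captured); then the literal 'x4v' repeated 3 times, then 3 to 6 of any character; then zero or more of any character (non-capturing group).
Matches: at [8:29] → 'kbMf/&-x4vx4vx4vrd9.i'.
The replacement refers to a captured group, so each match is rewritten using its own captured text.

' --..-%&bMf'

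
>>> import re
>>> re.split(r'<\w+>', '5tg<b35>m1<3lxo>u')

['5tg', 'm1', 'u']

Matches to split on: at [3:8] → '<b35>'; at [10:16] → '<3lxo>'.
The string is cut at each match, leaving 3 pieces.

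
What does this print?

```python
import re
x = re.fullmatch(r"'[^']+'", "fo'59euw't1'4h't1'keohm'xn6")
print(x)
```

`fullmatch` succeeds only if the pattern covers the string from start to end.
Here there's no way to consume every character, so the call returns None.

None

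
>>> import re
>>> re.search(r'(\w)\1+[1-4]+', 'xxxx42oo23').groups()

The match spans [0:6] → 'xxxx42'.
Captured: group 1 = 'x'.

('x',)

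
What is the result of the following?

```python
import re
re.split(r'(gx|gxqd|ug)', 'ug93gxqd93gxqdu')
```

['', 'ug', '93', 'gx', 'qd93', 'gx', 'qdu']

Branches in `(...|...)` are attempted left-to-right; the first branch that allows the whole pattern to succeed is taken.
Matches to split on: at [0:2] → 'ug'; at [4:6] → 'gx'; at [10:12] → 'gx'.
The group in the pattern means `split` returns the separators' captures alongside the pieces.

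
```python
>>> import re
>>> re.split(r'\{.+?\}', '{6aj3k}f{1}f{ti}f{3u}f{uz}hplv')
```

['', 'f', 'f', 'f', 'f', 'hplv']

Lazy quantifiers expand one character at a time until the remainder of the pattern can match.
Matches to split on: at [0:7] → '{6aj3k}'; at [8:11] → '{1}'; at [12:16] → '{ti}'; at [17:21] → '{3u}'; at [22:26] → '{uz}'.
`split` removes every match and returns the 6 fragments in between.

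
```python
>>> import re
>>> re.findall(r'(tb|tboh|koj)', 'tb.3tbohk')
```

['tb', 'tb']

Alternation isn't longest-match — the leftmost alternative that fits at this position is chosen.
Matches: at [0:2] match 'tb', group 1 = 'tb'; at [4:6] match 'tb', group 1 = 'tb'.
`findall` collects group 1 from each match (2 total).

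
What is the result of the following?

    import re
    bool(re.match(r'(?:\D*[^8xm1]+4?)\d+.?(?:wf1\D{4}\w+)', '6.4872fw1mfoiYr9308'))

This matches zero or more of a non-digit, then one or more of any character except [8xm1], then optionally the literal '4' (non-capturing group); then one or more of a digit; then optionally any character; then the literal 'wf1', then exactly 4 of a non-digit, then one or more of a word character (non-capturing group).
`re.match` only tries the pattern at the start of the string.
Here the pattern fails at index 0, so the call returns None, and `bool(None)` is False.

False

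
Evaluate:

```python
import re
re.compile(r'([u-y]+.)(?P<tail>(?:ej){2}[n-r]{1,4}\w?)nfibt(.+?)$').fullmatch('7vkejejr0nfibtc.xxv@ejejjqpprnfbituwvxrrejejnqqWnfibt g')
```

None

`fullmatch` succeeds only if the pattern covers the string from start to end.
Here the string isn't matched end-to-end, so the call returns None.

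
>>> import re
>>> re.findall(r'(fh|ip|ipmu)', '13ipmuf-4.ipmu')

Alternation tries branches left to right and keeps the first one that lets the overall match succeed at that position.
With a single group, `findall` returns only what that group captured — 2 items.

['ip', 'ip']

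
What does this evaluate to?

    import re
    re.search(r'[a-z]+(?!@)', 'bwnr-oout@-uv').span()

(0, 4)

The negative lookahead/lookbehind blocks any match where the forbidden context is present.
`re.search` scans for the first position where the pattern succeeds.
The match spans [0:4] → 'bwnr'.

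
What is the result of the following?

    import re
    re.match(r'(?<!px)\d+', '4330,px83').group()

`(?!…)`/`(?<!…)` only lets a position through if the neighbouring text does NOT match; no characters are consumed.
With `match`, the pattern is implicitly anchored at the beginning.
The match spans [0:4] → '4330'.

'4330'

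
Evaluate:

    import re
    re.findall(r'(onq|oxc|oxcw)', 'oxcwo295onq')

['oxc', 'onq']

`|` is ordered: at each position the engine commits to the first alternative that works.
Matches: at [0:3] match 'oxc', group 1 = 'oxc'; at [8:11] match 'onq', group 1 = 'onq'.
`findall` collects group 1 from each match (2 total).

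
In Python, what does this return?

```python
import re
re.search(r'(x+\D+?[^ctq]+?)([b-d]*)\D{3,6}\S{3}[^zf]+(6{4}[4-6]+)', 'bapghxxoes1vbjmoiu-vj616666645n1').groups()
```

This matches one or more of the literal 'x', then one or more of a non-digit (lazy), then one or more of any character except [ctq] (lazy) (captured); then zero or more of a character in [b-d] (captured); then 3 to 6 of a non-digit, then exactly 3 of a non-whitespace character, then one or more of any character except [zf]; then exactly 4 of the literal '6', then one or more of a character in [4-6] (captured).
A `+?`/`*?`/`{m,n}?` starts at its minimum and grows only as far as needed for what follows to match.
`re.search` scans for the first position where the pattern succeeds.
The match spans [5:30] → 'xxoes1vbjmoiu-vj616666645'.
Captured: group 1 = 'xxoes1', group 2 = '', group 3 = '666645'.

('xxoes1', '', '666645')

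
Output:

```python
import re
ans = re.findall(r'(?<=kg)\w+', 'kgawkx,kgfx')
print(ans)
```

['awkx', 'fx']

The positive lookaround only admits positions where the adjacent text matches; those characters stay outside the span.
Scanning left to right: at [2:6] → 'awkx'; at [9:11] → 'fx'.
With no groups in the pattern, `findall` gives back each whole match — 2 here.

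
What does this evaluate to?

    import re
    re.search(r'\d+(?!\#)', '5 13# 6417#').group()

The negative lookahead/lookbehind blocks any match where the forbidden context is present.
`re.search` scans for the first position where the pattern succeeds.
The match spans [0:1] → '5'.

'5'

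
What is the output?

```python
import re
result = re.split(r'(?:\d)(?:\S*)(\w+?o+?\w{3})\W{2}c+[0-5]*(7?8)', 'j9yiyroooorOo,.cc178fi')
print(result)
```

The pattern matches a digit (non-capturing group); then zero or more of a non-whitespace character (non-capturing group); then one or more of a word character (lazy), then one or more of the literal 'o' (lazy), then exactly 3 of a word character (captured); then exactly 2 of a non-word character, then one or more of the literal 'c', then zero or more of a character in [0-5]; then optionally a literal '7', then a literal '8' (captured).
Matches to split on: at [1:20] → '9yiyroooorOo,.cc178'.
`re.split` interleaves the captured-group text with the surrounding fragments.

['j', 'oorOo', '78', 'fi']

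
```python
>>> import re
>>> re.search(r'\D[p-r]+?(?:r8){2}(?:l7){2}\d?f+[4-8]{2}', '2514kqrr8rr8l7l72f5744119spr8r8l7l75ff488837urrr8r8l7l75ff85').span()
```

(25, 40)

Pattern: a non-digit, then one or more of a character in [p-r] (lazy); then the literal 'r8' repeated 2 times, then the literal 'l7' repeated 2 times, then optionally a digit; then one or more of the literal 'f', then exactly 2 of a character in [4-8].
`re.search` tries every starting position until one works.
The match spans [25:40] → 'spr8r8l7l75ff48'.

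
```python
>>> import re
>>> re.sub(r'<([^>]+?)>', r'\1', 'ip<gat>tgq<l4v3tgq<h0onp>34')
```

'ipgattgql4v3tgq<h0onp34'

Matches: at [2:7] → '<gat>'; at [10:25] → '<l4v3tgq<h0onp>'.
Each match is replaced using the text its own group 1 captured.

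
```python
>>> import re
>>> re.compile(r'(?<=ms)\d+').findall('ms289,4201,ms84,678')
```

['289', '84']

The positive lookaround only admits positions where the adjacent text matches; those characters stay outside the span.
Since nothing is captured, `findall` lists the 2 matched substrings directly.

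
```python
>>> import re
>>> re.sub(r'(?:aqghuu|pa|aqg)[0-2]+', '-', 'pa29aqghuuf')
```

Matches: at [0:3] → 'pa2'.
`sub` substitutes '-' at each match site.

'-9aqghuuf'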